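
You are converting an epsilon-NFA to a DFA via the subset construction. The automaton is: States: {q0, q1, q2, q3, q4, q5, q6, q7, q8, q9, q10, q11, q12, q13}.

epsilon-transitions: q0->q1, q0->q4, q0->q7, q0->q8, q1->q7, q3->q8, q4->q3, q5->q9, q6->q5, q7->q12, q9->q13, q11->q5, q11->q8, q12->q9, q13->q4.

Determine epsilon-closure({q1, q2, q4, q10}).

Start with {q1, q2, q4, q10}.
From q1 via epsilon: add q7.
From q4 via epsilon: add q3.
From q3 via epsilon: add q8.
From q7 via epsilon: add q12.
From q12 via epsilon: add q9.
From q9 via epsilon: add q13.
No new states can be added; the closed set is {q1, q2, q3, q4, q7, q8, q9, q10, q12, q13}.

{q1, q2, q3, q4, q7, q8, q9, q10, q12, q13}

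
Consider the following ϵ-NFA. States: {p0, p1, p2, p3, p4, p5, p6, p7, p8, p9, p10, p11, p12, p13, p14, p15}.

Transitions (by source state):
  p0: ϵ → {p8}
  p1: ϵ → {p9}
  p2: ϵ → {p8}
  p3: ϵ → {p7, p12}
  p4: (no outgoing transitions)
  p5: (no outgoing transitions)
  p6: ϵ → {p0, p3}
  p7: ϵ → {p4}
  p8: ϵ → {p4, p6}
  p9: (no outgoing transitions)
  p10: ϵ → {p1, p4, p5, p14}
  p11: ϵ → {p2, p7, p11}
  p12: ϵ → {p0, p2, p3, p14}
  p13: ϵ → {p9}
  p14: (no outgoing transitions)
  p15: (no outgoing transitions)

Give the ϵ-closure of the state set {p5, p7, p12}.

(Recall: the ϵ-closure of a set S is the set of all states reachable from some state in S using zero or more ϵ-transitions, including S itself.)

{p0, p2, p3, p4, p5, p6, p7, p8, p12, p14}

Start with {p5, p7, p12}.
From p7 via ϵ: add p4.
From p12 via ϵ: add p0, p2, p3, p14.
From p0 via ϵ: add p8.
From p8 via ϵ: add p6.
No new states can be added; the closed set is {p0, p2, p3, p4, p5, p6, p7, p8, p12, p14}.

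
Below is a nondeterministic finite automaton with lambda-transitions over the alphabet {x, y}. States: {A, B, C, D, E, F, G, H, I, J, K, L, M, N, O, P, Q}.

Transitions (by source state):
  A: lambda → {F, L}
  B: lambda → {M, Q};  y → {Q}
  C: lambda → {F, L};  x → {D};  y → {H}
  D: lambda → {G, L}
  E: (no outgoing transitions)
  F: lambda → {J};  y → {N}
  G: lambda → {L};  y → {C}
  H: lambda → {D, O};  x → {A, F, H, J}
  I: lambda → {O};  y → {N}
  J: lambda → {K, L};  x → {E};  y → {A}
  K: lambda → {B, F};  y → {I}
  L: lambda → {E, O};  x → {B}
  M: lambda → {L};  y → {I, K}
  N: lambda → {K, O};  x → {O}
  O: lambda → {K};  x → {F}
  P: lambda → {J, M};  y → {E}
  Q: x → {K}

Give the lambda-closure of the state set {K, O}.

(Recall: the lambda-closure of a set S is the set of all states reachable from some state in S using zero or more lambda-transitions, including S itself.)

{B, E, F, J, K, L, M, O, Q}

Start with {K, O}.
From K via lambda: add B, F.
From B via lambda: add M, Q.
From F via lambda: add J.
From J via lambda: add L.
From L via lambda: add E.
No new states can be added; the closed set is {B, E, F, J, K, L, M, O, Q}.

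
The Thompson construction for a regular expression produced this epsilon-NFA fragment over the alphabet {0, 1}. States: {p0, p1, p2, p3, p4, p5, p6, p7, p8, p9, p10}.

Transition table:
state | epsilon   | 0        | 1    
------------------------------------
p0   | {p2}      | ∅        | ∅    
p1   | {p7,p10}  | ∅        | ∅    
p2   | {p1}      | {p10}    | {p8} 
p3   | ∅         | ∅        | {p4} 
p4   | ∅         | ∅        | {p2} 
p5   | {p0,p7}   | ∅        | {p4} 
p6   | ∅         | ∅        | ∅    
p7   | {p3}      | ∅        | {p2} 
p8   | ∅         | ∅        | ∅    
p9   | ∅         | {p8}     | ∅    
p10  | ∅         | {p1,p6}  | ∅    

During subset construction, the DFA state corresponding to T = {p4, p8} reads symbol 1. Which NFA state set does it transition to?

{p1, p2, p3, p7, p10}

p4 on 1 → {p2}.
No 1-transition from p8.
Union after reading 1: {p2}.
Now take the epsilon-closure:
From p2 via epsilon: add p1.
From p1 via epsilon: add p7, p10.
From p7 via epsilon: add p3.
No new states can be added; the closed set is {p1, p2, p3, p7, p10}.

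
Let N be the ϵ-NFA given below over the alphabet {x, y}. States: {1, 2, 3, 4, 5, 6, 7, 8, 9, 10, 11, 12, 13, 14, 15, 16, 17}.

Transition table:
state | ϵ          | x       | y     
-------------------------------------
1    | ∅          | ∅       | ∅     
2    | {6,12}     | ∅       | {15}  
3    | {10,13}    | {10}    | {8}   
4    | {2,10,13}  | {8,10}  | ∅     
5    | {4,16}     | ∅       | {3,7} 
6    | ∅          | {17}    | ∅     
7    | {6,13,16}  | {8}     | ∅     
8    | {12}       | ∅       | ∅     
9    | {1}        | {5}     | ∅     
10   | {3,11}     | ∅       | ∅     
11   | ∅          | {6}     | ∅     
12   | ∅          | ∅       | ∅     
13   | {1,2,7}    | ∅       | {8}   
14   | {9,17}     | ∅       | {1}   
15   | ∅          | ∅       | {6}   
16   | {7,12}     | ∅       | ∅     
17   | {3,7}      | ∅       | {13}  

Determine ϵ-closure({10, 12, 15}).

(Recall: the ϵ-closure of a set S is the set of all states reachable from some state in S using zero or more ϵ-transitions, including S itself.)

Start with {10, 12, 15}.
From 10 via ϵ: add 3, 11.
From 3 via ϵ: add 13.
From 13 via ϵ: add 1, 2, 7.
From 2 via ϵ: add 6.
From 7 via ϵ: add 16.
No new states can be added; the closed set is {1, 2, 3, 6, 7, 10, 11, 12, 13, 15, 16}.

{1, 2, 3, 6, 7, 10, 11, 12, 13, 15, 16}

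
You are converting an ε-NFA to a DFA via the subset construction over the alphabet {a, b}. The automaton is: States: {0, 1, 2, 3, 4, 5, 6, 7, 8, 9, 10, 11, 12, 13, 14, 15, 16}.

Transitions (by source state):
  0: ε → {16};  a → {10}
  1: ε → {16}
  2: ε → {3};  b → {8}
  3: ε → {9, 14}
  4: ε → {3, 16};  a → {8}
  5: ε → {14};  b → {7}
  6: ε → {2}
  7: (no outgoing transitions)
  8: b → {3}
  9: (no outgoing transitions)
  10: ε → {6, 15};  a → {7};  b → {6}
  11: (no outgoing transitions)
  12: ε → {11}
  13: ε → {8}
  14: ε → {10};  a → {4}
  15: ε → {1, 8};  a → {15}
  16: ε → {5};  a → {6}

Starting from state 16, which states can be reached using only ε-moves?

Start with {16}.
From 16 via ε: add 5.
From 5 via ε: add 14.
From 14 via ε: add 10.
From 10 via ε: add 6, 15.
From 6 via ε: add 2.
From 15 via ε: add 1, 8.
From 2 via ε: add 3.
From 3 via ε: add 9.
No new states can be added; the closed set is {1, 2, 3, 5, 6, 8, 9, 10, 14, 15, 16}.

{1, 2, 3, 5, 6, 8, 9, 10, 14, 15, 16}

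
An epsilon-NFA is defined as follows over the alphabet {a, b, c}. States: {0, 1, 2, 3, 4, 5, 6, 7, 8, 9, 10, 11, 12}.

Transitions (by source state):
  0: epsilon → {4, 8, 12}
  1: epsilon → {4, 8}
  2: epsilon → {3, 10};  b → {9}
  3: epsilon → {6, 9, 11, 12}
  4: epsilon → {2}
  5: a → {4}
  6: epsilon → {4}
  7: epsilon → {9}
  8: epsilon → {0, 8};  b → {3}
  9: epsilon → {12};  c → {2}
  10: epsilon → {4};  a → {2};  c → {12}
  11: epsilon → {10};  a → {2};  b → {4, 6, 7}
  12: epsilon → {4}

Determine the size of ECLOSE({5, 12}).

Start with {5, 12}.
From 12 via epsilon: add 4.
From 4 via epsilon: add 2.
From 2 via epsilon: add 3, 10.
From 3 via epsilon: add 6, 9, 11.
epsilon-closure = {2, 3, 4, 5, 6, 9, 10, 11, 12}, which has 9 states.

9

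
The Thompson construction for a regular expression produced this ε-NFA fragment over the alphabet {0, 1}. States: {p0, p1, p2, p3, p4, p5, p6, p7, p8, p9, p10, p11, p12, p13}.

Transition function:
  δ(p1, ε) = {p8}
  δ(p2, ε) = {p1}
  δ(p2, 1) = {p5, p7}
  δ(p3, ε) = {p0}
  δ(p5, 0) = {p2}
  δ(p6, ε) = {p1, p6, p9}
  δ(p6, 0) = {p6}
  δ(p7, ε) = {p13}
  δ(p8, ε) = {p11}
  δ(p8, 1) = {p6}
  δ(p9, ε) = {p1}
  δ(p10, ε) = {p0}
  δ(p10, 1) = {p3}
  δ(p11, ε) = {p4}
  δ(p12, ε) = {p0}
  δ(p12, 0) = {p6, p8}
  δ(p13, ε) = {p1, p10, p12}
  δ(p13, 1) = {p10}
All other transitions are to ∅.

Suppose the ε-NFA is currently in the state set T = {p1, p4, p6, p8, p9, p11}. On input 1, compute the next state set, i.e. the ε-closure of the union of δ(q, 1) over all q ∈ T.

p8 on 1 → {p6}.
No 1-transition from p1, p4, p6, p9, p11.
Union after reading 1: {p6}.
Now take the ε-closure:
From p6 via ε: add p1, p9.
From p1 via ε: add p8.
From p8 via ε: add p11.
From p11 via ε: add p4.
No new states can be added; the closed set is {p1, p4, p6, p8, p9, p11}.

{p1, p4, p6, p8, p9, p11}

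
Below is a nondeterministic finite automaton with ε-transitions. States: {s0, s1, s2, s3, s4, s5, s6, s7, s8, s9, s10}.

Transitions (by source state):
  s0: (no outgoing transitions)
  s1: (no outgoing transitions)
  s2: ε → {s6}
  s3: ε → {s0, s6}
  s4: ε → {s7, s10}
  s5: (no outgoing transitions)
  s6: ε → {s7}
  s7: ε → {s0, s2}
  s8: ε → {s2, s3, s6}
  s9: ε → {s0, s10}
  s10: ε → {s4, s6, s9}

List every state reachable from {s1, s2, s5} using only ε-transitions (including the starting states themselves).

Start with {s1, s2, s5}.
From s2 via ε: add s6.
From s6 via ε: add s7.
From s7 via ε: add s0.
No new states can be added; the closed set is {s0, s1, s2, s5, s6, s7}.

{s0, s1, s2, s5, s6, s7}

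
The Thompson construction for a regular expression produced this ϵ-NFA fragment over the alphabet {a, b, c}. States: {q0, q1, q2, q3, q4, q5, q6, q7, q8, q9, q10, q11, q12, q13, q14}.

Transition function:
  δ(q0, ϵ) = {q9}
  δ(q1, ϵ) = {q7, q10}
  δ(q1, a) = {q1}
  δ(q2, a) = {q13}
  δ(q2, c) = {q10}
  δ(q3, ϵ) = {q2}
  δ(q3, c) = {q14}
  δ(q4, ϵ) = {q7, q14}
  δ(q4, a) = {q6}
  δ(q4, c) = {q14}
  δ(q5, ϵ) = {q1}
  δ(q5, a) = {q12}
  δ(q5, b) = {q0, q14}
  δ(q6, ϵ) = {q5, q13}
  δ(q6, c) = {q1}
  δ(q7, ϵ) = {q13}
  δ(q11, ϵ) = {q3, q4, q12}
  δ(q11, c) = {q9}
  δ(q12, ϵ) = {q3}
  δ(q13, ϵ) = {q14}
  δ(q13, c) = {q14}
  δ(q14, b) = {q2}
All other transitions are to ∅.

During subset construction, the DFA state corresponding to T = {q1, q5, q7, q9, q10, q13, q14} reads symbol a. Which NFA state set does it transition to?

q1 on a → {q1}.
q5 on a → {q12}.
No a-transition from q7, q9, q10, q13, q14.
Union after reading a: {q1, q12}.
Now take the ϵ-closure:
From q1 via ϵ: add q7, q10.
From q12 via ϵ: add q3.
From q3 via ϵ: add q2.
From q7 via ϵ: add q13.
From q13 via ϵ: add q14.
No new states can be added; the closed set is {q1, q2, q3, q7, q10, q12, q13, q14}.

{q1, q2, q3, q7, q10, q12, q13, q14}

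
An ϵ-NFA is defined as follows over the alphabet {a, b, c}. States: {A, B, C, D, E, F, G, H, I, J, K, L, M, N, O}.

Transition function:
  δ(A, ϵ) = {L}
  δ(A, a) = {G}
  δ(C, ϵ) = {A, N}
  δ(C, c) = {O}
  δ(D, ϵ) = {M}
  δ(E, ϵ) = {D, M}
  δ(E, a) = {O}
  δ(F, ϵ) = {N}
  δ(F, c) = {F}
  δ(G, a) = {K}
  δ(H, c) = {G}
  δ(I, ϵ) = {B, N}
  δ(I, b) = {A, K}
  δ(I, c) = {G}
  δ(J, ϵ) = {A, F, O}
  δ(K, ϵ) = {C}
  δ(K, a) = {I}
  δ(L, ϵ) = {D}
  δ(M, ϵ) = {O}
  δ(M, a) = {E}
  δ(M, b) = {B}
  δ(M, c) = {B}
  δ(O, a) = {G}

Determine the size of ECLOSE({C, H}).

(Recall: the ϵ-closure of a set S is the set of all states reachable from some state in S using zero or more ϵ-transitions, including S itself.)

Start with {C, H}.
From C via ϵ: add A, N.
From A via ϵ: add L.
From L via ϵ: add D.
From D via ϵ: add M.
From M via ϵ: add O.
ϵ-closure = {A, C, D, H, L, M, N, O}, which has 8 states.

8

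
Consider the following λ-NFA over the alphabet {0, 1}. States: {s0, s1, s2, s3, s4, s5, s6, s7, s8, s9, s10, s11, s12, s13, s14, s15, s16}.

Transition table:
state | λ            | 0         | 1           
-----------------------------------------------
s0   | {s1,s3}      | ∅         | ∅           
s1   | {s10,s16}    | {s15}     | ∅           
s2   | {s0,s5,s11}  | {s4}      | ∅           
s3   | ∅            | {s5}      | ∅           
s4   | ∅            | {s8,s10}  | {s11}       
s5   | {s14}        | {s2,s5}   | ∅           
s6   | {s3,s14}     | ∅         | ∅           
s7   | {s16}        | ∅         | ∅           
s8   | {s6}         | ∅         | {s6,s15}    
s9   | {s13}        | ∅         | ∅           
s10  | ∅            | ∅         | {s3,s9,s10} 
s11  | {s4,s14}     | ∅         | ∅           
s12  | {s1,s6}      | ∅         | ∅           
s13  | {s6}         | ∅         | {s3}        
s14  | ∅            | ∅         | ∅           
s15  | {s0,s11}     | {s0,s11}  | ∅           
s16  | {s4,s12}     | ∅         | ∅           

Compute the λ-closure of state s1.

{s1, s3, s4, s6, s10, s12, s14, s16}

Start with {s1}.
From s1 via λ: add s10, s16.
From s16 via λ: add s4, s12.
From s12 via λ: add s6.
From s6 via λ: add s3, s14.
No new states can be added; the closed set is {s1, s3, s4, s6, s10, s12, s14, s16}.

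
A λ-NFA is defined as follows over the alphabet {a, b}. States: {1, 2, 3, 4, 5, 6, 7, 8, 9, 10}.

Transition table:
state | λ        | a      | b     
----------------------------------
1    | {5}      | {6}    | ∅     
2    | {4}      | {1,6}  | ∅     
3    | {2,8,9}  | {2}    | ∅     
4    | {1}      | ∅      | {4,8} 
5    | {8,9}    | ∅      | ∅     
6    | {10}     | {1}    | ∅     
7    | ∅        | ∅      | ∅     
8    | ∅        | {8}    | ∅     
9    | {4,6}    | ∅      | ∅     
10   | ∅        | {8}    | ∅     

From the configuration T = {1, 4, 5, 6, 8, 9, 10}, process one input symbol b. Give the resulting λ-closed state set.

{1, 4, 5, 6, 8, 9, 10}

4 on b → {4, 8}.
No b-transition from 1, 5, 6, 8, 9, 10.
Union after reading b: {4, 8}.
Now take the λ-closure:
From 4 via λ: add 1.
From 1 via λ: add 5.
From 5 via λ: add 9.
From 9 via λ: add 6.
From 6 via λ: add 10.
No new states can be added; the closed set is {1, 4, 5, 6, 8, 9, 10}.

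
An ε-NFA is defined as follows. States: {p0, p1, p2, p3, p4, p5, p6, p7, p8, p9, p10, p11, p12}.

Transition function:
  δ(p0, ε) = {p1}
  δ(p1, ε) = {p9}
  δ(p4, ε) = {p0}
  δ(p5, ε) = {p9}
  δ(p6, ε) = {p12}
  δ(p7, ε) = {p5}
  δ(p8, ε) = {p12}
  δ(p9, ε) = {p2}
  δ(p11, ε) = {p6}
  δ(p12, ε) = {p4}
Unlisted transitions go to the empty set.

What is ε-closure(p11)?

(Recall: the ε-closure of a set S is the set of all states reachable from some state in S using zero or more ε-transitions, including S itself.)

{p0, p1, p2, p4, p6, p9, p11, p12}

Start with {p11}.
From p11 via ε: add p6.
From p6 via ε: add p12.
From p12 via ε: add p4.
From p4 via ε: add p0.
From p0 via ε: add p1.
From p1 via ε: add p9.
From p9 via ε: add p2.
No new states can be added; the closed set is {p0, p1, p2, p4, p6, p9, p11, p12}.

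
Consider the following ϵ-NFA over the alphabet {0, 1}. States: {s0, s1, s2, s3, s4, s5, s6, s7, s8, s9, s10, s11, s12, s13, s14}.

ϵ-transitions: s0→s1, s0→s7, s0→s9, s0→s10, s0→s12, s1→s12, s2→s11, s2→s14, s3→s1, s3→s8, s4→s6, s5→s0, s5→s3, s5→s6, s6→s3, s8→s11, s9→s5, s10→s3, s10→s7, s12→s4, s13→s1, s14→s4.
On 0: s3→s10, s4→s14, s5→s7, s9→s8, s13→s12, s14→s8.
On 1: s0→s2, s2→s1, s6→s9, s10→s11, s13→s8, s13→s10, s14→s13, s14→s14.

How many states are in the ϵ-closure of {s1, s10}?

Start with {s1, s10}.
From s1 via ϵ: add s12.
From s10 via ϵ: add s3, s7.
From s3 via ϵ: add s8.
From s12 via ϵ: add s4.
From s4 via ϵ: add s6.
From s8 via ϵ: add s11.
ϵ-closure = {s1, s3, s4, s6, s7, s8, s10, s11, s12}, which has 9 states.

9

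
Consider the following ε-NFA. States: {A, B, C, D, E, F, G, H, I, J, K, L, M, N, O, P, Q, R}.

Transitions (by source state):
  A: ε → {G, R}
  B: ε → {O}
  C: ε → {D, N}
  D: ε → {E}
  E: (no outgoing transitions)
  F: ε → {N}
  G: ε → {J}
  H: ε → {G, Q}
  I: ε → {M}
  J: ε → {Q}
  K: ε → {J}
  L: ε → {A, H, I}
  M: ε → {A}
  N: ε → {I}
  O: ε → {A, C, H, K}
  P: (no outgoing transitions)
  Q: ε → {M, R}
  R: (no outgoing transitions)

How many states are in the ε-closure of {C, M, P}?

12

Start with {C, M, P}.
From C via ε: add D, N.
From M via ε: add A.
From A via ε: add G, R.
From D via ε: add E.
From N via ε: add I.
From G via ε: add J.
From J via ε: add Q.
ε-closure = {A, C, D, E, G, I, J, M, N, P, Q, R}, which has 12 states.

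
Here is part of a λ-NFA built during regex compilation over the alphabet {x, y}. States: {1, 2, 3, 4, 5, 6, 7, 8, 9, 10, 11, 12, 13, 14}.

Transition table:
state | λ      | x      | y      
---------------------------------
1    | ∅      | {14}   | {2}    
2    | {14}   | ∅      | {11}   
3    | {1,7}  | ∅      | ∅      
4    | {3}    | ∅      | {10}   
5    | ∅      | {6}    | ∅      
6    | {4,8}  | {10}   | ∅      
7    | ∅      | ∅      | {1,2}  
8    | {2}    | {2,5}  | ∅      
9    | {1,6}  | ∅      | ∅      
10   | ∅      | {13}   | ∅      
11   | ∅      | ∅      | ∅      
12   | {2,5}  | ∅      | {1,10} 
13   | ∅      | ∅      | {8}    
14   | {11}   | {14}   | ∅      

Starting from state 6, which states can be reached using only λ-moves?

Start with {6}.
From 6 via λ: add 4, 8.
From 4 via λ: add 3.
From 8 via λ: add 2.
From 2 via λ: add 14.
From 3 via λ: add 1, 7.
From 14 via λ: add 11.
No new states can be added; the closed set is {1, 2, 3, 4, 6, 7, 8, 11, 14}.

{1, 2, 3, 4, 6, 7, 8, 11, 14}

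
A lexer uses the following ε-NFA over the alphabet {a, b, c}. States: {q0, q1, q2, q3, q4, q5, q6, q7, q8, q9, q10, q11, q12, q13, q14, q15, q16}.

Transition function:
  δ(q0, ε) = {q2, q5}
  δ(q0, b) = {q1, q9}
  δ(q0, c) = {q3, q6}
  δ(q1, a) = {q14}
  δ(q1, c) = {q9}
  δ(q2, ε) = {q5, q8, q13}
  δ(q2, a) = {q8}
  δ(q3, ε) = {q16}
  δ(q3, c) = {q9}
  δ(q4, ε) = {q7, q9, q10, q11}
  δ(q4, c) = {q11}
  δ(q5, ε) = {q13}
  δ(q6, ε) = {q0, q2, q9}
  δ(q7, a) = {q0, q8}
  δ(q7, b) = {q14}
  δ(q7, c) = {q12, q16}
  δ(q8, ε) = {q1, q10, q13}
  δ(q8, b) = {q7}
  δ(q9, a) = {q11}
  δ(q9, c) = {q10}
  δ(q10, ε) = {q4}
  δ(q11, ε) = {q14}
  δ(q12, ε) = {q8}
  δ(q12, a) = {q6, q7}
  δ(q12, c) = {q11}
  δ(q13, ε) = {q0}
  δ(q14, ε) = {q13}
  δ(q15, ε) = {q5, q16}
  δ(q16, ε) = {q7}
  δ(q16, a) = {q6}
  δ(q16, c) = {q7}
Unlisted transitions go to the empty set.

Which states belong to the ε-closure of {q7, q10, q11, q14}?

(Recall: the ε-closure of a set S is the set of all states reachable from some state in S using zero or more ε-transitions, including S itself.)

{q0, q1, q2, q4, q5, q7, q8, q9, q10, q11, q13, q14}

Start with {q7, q10, q11, q14}.
From q10 via ε: add q4.
From q14 via ε: add q13.
From q4 via ε: add q9.
From q13 via ε: add q0.
From q0 via ε: add q2, q5.
From q2 via ε: add q8.
From q8 via ε: add q1.
No new states can be added; the closed set is {q0, q1, q2, q4, q5, q7, q8, q9, q10, q11, q13, q14}.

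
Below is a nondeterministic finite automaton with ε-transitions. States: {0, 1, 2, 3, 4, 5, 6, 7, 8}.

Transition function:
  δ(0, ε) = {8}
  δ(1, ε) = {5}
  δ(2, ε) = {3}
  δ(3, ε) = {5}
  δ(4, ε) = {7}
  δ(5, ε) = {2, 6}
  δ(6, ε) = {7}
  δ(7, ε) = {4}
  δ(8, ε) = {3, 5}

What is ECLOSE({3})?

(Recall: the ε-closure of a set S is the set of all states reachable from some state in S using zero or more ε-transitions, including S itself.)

{2, 3, 4, 5, 6, 7}

Start with {3}.
From 3 via ε: add 5.
From 5 via ε: add 2, 6.
From 6 via ε: add 7.
From 7 via ε: add 4.
No new states can be added; the closed set is {2, 3, 4, 5, 6, 7}.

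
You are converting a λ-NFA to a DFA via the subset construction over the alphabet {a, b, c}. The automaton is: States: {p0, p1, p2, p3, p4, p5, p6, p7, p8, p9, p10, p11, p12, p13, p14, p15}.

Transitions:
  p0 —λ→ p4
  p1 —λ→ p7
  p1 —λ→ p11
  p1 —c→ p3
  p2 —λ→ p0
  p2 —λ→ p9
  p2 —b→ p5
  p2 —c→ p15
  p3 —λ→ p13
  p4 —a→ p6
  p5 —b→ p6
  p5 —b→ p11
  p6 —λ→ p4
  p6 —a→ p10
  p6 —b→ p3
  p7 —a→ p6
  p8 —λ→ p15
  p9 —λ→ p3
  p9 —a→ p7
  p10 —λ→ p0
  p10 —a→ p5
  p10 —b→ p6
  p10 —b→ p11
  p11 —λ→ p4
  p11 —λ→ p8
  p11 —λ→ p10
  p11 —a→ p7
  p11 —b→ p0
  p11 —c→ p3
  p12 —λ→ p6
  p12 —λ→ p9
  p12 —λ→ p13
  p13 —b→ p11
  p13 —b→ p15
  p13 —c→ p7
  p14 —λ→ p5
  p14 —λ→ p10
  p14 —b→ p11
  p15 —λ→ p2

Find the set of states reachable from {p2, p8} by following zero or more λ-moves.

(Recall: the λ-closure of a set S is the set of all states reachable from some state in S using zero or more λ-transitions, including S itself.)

Start with {p2, p8}.
From p2 via λ: add p0, p9.
From p8 via λ: add p15.
From p0 via λ: add p4.
From p9 via λ: add p3.
From p3 via λ: add p13.
No new states can be added; the closed set is {p0, p2, p3, p4, p8, p9, p13, p15}.

{p0, p2, p3, p4, p8, p9, p13, p15}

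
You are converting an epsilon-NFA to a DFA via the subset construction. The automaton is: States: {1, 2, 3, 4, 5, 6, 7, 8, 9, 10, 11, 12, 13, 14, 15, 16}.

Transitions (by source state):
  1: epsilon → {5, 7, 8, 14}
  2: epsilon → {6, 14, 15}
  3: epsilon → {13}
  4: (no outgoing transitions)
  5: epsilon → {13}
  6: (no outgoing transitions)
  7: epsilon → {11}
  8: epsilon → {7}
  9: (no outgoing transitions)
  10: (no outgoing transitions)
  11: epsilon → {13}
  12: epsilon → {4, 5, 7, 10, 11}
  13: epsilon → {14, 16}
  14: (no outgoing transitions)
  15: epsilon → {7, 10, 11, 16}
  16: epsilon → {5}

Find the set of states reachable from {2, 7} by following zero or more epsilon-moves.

{2, 5, 6, 7, 10, 11, 13, 14, 15, 16}

Start with {2, 7}.
From 2 via epsilon: add 6, 14, 15.
From 7 via epsilon: add 11.
From 11 via epsilon: add 13.
From 15 via epsilon: add 10, 16.
From 16 via epsilon: add 5.
No new states can be added; the closed set is {2, 5, 6, 7, 10, 11, 13, 14, 15, 16}.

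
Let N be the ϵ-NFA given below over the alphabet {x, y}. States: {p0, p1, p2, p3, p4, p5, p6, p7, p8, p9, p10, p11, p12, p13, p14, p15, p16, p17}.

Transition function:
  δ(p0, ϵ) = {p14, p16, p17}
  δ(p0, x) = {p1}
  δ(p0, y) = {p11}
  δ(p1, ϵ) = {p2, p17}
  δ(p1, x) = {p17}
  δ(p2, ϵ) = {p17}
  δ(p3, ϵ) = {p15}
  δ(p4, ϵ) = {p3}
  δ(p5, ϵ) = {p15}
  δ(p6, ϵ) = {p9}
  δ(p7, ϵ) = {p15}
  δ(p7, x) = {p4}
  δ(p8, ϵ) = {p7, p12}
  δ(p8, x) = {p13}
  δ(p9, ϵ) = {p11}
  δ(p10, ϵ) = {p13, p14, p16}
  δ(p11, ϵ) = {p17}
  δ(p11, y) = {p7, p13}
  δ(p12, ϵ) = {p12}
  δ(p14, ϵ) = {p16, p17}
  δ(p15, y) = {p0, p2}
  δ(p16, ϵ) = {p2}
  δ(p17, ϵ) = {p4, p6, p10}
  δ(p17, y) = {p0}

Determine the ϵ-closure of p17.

Start with {p17}.
From p17 via ϵ: add p4, p6, p10.
From p4 via ϵ: add p3.
From p6 via ϵ: add p9.
From p10 via ϵ: add p13, p14, p16.
From p3 via ϵ: add p15.
From p9 via ϵ: add p11.
From p16 via ϵ: add p2.
No new states can be added; the closed set is {p2, p3, p4, p6, p9, p10, p11, p13, p14, p15, p16, p17}.

{p2, p3, p4, p6, p9, p10, p11, p13, p14, p15, p16, p17}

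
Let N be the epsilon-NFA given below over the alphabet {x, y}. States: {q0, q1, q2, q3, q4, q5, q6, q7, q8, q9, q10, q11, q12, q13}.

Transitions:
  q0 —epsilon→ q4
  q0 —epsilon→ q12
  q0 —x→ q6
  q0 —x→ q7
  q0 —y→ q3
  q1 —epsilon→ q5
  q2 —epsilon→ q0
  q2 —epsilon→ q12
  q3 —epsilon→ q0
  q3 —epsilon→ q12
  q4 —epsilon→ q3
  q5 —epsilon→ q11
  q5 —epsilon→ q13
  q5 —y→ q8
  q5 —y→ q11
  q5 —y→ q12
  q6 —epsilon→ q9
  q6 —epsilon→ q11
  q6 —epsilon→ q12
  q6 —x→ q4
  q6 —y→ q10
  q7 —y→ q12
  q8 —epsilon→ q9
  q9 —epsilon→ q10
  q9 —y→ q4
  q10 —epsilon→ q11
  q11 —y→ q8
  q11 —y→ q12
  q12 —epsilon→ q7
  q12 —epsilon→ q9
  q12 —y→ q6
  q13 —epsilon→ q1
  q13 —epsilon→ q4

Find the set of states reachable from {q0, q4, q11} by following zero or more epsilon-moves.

{q0, q3, q4, q7, q9, q10, q11, q12}

Start with {q0, q4, q11}.
From q0 via epsilon: add q12.
From q4 via epsilon: add q3.
From q12 via epsilon: add q7, q9.
From q9 via epsilon: add q10.
No new states can be added; the closed set is {q0, q3, q4, q7, q9, q10, q11, q12}.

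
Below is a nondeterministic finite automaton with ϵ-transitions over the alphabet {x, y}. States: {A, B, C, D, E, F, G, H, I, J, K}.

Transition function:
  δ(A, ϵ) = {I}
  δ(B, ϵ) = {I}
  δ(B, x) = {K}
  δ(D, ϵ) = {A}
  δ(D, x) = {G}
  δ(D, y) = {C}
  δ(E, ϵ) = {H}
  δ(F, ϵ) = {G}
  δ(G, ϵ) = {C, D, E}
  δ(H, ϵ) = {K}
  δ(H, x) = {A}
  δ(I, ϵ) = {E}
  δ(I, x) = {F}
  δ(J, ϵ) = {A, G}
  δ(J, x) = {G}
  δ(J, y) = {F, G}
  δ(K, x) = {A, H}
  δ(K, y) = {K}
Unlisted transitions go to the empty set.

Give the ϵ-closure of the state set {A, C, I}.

Start with {A, C, I}.
From I via ϵ: add E.
From E via ϵ: add H.
From H via ϵ: add K.
No new states can be added; the closed set is {A, C, E, H, I, K}.

{A, C, E, H, I, K}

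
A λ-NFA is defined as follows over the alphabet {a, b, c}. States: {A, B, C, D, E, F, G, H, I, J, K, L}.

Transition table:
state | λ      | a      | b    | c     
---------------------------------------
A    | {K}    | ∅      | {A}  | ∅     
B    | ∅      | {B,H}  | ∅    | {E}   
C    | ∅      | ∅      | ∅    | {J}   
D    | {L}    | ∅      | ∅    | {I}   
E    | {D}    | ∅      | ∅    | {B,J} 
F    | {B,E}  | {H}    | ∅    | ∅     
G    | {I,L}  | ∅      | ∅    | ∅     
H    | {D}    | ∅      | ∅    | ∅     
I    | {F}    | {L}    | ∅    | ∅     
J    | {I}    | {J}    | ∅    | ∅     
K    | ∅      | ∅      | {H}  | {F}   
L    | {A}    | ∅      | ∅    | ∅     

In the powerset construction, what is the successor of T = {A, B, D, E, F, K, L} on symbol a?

{A, B, D, H, K, L}

B on a → {B, H}.
F on a → {H}.
No a-transition from A, D, E, K, L.
Union after reading a: {B, H}.
Now take the λ-closure:
From H via λ: add D.
From D via λ: add L.
From L via λ: add A.
From A via λ: add K.
No new states can be added; the closed set is {A, B, D, H, K, L}.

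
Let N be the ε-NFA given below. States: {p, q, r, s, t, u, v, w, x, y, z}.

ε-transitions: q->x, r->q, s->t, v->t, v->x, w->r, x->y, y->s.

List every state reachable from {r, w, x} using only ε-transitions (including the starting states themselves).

{q, r, s, t, w, x, y}

Start with {r, w, x}.
From r via ε: add q.
From x via ε: add y.
From y via ε: add s.
From s via ε: add t.
No new states can be added; the closed set is {q, r, s, t, w, x, y}.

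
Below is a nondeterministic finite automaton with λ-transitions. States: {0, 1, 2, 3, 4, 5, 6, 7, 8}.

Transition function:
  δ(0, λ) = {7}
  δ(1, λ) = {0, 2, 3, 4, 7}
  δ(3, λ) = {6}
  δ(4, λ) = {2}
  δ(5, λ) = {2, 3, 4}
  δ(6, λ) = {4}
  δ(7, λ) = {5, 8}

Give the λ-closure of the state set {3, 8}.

{2, 3, 4, 6, 8}

Start with {3, 8}.
From 3 via λ: add 6.
From 6 via λ: add 4.
From 4 via λ: add 2.
No new states can be added; the closed set is {2, 3, 4, 6, 8}.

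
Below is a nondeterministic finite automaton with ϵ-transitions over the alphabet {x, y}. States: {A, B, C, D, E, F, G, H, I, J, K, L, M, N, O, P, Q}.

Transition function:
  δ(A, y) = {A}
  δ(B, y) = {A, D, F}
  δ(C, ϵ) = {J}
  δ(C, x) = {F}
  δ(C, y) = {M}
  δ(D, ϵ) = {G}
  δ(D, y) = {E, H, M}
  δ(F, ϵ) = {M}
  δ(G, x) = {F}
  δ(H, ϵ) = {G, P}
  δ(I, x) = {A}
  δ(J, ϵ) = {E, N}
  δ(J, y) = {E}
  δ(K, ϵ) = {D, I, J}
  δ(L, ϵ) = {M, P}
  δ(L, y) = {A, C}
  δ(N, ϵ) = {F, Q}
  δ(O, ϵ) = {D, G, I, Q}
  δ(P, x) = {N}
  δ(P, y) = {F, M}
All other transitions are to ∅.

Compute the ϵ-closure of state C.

{C, E, F, J, M, N, Q}

Start with {C}.
From C via ϵ: add J.
From J via ϵ: add E, N.
From N via ϵ: add F, Q.
From F via ϵ: add M.
No new states can be added; the closed set is {C, E, F, J, M, N, Q}.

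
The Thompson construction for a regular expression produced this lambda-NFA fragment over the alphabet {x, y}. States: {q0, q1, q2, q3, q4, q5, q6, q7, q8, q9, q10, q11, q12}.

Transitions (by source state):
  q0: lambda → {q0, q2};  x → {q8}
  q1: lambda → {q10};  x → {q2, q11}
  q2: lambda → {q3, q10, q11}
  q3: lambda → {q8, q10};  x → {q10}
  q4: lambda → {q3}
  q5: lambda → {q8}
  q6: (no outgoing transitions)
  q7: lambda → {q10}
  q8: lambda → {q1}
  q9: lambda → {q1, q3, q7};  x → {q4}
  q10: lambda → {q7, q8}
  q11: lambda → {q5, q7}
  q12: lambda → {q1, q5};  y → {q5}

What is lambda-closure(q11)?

{q1, q5, q7, q8, q10, q11}

Start with {q11}.
From q11 via lambda: add q5, q7.
From q5 via lambda: add q8.
From q7 via lambda: add q10.
From q8 via lambda: add q1.
No new states can be added; the closed set is {q1, q5, q7, q8, q10, q11}.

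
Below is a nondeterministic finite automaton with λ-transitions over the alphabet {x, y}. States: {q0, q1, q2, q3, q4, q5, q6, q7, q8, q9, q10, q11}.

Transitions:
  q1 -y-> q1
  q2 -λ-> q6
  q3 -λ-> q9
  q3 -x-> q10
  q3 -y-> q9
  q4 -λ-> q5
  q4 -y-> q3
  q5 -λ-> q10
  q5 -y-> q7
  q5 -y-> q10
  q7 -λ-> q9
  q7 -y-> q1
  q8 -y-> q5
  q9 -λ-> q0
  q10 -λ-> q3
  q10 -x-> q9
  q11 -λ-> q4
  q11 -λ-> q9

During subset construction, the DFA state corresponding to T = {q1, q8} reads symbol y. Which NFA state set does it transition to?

q1 on y → {q1}.
q8 on y → {q5}.
Union after reading y: {q1, q5}.
Now take the λ-closure:
From q5 via λ: add q10.
From q10 via λ: add q3.
From q3 via λ: add q9.
From q9 via λ: add q0.
No new states can be added; the closed set is {q0, q1, q3, q5, q9, q10}.

{q0, q1, q3, q5, q9, q10}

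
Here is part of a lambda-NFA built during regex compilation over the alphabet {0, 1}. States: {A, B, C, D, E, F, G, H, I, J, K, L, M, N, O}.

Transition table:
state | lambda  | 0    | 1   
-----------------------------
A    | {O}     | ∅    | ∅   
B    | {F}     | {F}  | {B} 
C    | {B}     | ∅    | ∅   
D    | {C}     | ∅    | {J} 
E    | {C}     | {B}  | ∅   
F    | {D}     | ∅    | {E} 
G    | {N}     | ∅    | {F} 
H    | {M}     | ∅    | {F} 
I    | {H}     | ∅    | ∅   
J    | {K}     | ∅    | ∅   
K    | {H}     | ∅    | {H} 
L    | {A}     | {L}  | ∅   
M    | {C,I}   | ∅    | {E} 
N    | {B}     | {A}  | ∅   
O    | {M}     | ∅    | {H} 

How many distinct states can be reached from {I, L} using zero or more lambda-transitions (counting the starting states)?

10

Start with {I, L}.
From I via lambda: add H.
From L via lambda: add A.
From A via lambda: add O.
From H via lambda: add M.
From M via lambda: add C.
From C via lambda: add B.
From B via lambda: add F.
From F via lambda: add D.
lambda-closure = {A, B, C, D, F, H, I, L, M, O}, which has 10 states.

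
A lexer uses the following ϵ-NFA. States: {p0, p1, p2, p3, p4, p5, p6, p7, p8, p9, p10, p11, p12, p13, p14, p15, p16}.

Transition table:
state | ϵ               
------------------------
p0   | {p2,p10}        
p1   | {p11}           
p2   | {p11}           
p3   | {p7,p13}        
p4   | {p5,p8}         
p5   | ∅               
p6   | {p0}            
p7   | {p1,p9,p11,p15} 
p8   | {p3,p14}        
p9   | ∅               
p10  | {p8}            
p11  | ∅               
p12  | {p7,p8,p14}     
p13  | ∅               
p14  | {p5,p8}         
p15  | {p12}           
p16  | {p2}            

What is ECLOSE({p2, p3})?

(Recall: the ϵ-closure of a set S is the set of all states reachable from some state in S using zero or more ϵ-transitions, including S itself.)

{p1, p2, p3, p5, p7, p8, p9, p11, p12, p13, p14, p15}

Start with {p2, p3}.
From p2 via ϵ: add p11.
From p3 via ϵ: add p7, p13.
From p7 via ϵ: add p1, p9, p15.
From p15 via ϵ: add p12.
From p12 via ϵ: add p8, p14.
From p14 via ϵ: add p5.
No new states can be added; the closed set is {p1, p2, p3, p5, p7, p8, p9, p11, p12, p13, p14, p15}.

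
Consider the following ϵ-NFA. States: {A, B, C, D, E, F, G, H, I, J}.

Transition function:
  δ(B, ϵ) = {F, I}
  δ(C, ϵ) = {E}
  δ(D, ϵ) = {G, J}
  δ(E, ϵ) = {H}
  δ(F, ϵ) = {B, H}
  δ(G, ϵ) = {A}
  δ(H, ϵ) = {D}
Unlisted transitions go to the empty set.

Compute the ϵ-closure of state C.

{A, C, D, E, G, H, J}

Start with {C}.
From C via ϵ: add E.
From E via ϵ: add H.
From H via ϵ: add D.
From D via ϵ: add G, J.
From G via ϵ: add A.
No new states can be added; the closed set is {A, C, D, E, G, H, J}.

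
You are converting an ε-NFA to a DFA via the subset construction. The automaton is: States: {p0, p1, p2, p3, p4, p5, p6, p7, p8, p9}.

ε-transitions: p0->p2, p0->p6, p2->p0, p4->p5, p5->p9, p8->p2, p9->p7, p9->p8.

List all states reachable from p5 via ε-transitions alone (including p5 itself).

Start with {p5}.
From p5 via ε: add p9.
From p9 via ε: add p7, p8.
From p8 via ε: add p2.
From p2 via ε: add p0.
From p0 via ε: add p6.
No new states can be added; the closed set is {p0, p2, p5, p6, p7, p8, p9}.

{p0, p2, p5, p6, p7, p8, p9}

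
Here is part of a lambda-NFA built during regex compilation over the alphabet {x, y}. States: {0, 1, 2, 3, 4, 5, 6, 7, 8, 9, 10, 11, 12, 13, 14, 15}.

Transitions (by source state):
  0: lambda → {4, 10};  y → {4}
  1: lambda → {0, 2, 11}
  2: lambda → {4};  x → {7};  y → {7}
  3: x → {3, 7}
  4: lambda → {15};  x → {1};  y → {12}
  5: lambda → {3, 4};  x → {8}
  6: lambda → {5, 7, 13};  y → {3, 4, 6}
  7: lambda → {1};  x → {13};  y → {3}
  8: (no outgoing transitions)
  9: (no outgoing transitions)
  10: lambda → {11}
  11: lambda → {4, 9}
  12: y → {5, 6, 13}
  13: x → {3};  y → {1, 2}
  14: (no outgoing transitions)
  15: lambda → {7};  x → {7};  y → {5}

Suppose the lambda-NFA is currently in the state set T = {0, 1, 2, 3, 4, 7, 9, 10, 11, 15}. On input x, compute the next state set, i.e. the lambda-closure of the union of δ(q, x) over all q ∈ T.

2 on x → {7}.
3 on x → {3, 7}.
4 on x → {1}.
7 on x → {13}.
15 on x → {7}.
No x-transition from 0, 1, 9, 10, 11.
Union after reading x: {1, 3, 7, 13}.
Now take the lambda-closure:
From 1 via lambda: add 0, 2, 11.
From 0 via lambda: add 4, 10.
From 11 via lambda: add 9.
From 4 via lambda: add 15.
No new states can be added; the closed set is {0, 1, 2, 3, 4, 7, 9, 10, 11, 13, 15}.

{0, 1, 2, 3, 4, 7, 9, 10, 11, 13, 15}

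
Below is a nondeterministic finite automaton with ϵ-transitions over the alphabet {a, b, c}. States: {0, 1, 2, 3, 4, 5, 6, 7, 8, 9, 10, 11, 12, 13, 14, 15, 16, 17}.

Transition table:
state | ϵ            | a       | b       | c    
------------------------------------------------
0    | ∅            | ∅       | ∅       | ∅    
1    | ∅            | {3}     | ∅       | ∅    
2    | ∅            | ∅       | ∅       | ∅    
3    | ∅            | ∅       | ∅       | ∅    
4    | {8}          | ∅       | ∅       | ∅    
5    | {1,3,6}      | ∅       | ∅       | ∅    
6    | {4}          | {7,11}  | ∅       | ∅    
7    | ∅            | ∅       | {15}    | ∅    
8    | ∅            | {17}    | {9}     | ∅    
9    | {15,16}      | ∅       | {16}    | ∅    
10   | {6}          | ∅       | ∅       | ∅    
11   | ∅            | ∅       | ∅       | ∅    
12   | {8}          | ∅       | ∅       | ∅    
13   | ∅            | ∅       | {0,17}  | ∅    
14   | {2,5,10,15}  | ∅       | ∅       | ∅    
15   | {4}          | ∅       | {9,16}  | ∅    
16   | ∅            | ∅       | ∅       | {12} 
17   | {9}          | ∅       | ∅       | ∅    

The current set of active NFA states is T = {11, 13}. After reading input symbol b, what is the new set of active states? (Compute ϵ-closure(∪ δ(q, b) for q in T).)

{0, 4, 8, 9, 15, 16, 17}

13 on b → {0, 17}.
No b-transition from 11.
Union after reading b: {0, 17}.
Now take the ϵ-closure:
From 17 via ϵ: add 9.
From 9 via ϵ: add 15, 16.
From 15 via ϵ: add 4.
From 4 via ϵ: add 8.
No new states can be added; the closed set is {0, 4, 8, 9, 15, 16, 17}.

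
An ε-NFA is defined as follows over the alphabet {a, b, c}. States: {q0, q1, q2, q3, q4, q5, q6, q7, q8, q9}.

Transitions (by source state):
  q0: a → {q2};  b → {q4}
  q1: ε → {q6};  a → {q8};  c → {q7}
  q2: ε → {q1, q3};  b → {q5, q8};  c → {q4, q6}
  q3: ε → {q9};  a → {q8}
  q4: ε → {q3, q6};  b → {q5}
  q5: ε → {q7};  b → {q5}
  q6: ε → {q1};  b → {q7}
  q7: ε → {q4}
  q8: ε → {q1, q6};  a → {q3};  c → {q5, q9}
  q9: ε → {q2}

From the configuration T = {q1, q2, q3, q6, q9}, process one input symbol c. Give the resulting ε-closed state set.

q1 on c → {q7}.
q2 on c → {q4, q6}.
No c-transition from q3, q6, q9.
Union after reading c: {q4, q6, q7}.
Now take the ε-closure:
From q4 via ε: add q3.
From q6 via ε: add q1.
From q3 via ε: add q9.
From q9 via ε: add q2.
No new states can be added; the closed set is {q1, q2, q3, q4, q6, q7, q9}.

{q1, q2, q3, q4, q6, q7, q9}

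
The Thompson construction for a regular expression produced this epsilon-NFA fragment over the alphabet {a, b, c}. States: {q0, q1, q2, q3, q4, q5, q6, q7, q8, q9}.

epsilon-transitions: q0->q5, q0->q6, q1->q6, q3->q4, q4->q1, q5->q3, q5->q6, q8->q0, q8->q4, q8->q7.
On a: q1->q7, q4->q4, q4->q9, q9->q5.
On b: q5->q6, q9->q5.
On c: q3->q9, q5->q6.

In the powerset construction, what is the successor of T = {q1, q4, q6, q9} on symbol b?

q9 on b → {q5}.
No b-transition from q1, q4, q6.
Union after reading b: {q5}.
Now take the epsilon-closure:
From q5 via epsilon: add q3, q6.
From q3 via epsilon: add q4.
From q4 via epsilon: add q1.
No new states can be added; the closed set is {q1, q3, q4, q5, q6}.

{q1, q3, q4, q5, q6}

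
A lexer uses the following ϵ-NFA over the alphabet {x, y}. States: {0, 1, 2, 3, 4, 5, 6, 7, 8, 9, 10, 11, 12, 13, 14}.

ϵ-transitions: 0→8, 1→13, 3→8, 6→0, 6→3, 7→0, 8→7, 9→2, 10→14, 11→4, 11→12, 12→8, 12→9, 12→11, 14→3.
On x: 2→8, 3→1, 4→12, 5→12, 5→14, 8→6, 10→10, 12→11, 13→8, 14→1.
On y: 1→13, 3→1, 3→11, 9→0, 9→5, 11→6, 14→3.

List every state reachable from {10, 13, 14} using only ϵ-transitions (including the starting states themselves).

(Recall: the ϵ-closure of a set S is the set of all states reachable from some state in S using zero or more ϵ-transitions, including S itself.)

{0, 3, 7, 8, 10, 13, 14}

Start with {10, 13, 14}.
From 14 via ϵ: add 3.
From 3 via ϵ: add 8.
From 8 via ϵ: add 7.
From 7 via ϵ: add 0.
No new states can be added; the closed set is {0, 3, 7, 8, 10, 13, 14}.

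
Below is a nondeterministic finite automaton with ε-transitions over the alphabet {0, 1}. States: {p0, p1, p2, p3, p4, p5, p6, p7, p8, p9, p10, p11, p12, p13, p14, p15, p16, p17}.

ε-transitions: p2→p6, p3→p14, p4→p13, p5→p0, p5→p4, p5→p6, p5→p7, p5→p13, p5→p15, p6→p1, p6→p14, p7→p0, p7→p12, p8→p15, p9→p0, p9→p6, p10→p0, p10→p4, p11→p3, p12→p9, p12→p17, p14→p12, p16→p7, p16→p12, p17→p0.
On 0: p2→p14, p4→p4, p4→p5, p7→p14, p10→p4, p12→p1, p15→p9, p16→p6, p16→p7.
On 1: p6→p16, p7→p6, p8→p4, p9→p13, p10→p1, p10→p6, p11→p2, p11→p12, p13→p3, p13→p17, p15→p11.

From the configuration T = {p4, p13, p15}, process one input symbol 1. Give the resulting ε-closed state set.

p13 on 1 → {p3, p17}.
p15 on 1 → {p11}.
No 1-transition from p4.
Union after reading 1: {p3, p11, p17}.
Now take the ε-closure:
From p3 via ε: add p14.
From p17 via ε: add p0.
From p14 via ε: add p12.
From p12 via ε: add p9.
From p9 via ε: add p6.
From p6 via ε: add p1.
No new states can be added; the closed set is {p0, p1, p3, p6, p9, p11, p12, p14, p17}.

{p0, p1, p3, p6, p9, p11, p12, p14, p17}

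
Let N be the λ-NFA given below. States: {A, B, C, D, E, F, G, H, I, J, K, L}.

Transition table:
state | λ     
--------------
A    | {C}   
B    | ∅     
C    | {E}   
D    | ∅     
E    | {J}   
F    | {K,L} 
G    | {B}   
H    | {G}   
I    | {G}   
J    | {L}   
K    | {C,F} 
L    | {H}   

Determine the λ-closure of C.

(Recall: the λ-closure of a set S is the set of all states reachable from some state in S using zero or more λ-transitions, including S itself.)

{B, C, E, G, H, J, L}

Start with {C}.
From C via λ: add E.
From E via λ: add J.
From J via λ: add L.
From L via λ: add H.
From H via λ: add G.
From G via λ: add B.
No new states can be added; the closed set is {B, C, E, G, H, J, L}.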